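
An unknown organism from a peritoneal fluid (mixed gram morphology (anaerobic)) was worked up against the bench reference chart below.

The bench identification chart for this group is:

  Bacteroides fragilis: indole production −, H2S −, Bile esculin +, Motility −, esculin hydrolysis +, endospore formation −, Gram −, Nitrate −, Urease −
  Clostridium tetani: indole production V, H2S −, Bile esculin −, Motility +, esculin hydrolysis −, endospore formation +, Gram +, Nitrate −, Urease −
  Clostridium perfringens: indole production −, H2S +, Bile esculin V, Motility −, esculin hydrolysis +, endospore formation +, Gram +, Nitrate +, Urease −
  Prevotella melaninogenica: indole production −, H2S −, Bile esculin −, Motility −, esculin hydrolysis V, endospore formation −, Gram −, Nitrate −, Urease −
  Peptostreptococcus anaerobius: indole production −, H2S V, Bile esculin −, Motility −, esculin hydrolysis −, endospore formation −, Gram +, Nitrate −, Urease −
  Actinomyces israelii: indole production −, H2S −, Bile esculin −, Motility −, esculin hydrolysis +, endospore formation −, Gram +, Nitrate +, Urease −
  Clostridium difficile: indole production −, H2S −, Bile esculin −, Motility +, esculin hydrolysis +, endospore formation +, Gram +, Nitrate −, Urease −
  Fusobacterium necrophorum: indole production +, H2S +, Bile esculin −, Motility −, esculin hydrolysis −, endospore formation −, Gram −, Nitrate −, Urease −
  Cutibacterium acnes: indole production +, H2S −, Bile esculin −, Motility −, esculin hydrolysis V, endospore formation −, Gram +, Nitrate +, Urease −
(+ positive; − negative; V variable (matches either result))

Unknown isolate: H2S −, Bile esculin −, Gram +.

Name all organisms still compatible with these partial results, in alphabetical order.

H2S −: excludes Clostridium perfringens, Fusobacterium necrophorum — 7 left.
Bile esculin −: excludes Bacteroides fragilis — 6 left.
Gram +: excludes Prevotella melaninogenica — 5 left.

Actinomyces israelii, Clostridium difficile, Clostridium tetani, Cutibacterium acnes, Peptostreptococcus anaerobius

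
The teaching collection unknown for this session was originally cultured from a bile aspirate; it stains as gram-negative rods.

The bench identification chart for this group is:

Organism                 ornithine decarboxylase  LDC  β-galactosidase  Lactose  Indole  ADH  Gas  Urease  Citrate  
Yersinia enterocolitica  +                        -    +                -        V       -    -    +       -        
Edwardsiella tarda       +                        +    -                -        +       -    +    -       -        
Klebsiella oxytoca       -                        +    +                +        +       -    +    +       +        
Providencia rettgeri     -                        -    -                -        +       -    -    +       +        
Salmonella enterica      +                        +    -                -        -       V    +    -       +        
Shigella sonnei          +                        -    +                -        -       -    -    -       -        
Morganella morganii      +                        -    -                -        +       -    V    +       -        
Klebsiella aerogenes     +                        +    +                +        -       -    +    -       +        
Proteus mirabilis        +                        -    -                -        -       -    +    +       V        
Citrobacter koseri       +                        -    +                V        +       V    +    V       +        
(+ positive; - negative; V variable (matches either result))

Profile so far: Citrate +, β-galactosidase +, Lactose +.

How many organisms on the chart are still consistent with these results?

3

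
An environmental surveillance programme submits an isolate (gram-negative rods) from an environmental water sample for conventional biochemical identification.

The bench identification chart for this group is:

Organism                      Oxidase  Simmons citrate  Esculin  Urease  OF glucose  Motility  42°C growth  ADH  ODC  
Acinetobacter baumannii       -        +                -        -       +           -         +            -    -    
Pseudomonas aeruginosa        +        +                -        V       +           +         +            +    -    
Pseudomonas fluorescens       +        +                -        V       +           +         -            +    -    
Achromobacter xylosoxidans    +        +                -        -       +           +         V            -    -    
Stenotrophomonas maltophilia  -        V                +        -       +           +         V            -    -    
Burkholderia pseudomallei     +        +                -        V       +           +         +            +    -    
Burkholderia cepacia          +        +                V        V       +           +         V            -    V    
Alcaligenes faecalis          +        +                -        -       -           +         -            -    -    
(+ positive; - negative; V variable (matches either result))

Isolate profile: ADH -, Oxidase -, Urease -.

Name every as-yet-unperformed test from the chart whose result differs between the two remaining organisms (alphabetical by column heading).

Esculin, Motility

ADH -: excludes Pseudomonas aeruginosa, Pseudomonas fluorescens, Burkholderia pseudomallei — 5 left.
Oxidase -: excludes Achromobacter xylosoxidans, Burkholderia cepacia, Alcaligenes faecalis — 2 left.
Urease -: all 2 remaining candidates are consistent.
Two candidates remain: Acinetobacter baumannii and Stenotrophomonas maltophilia.
  Simmons citrate: + vs V — variable for at least one, does not separate.
  Esculin: Acinetobacter baumannii -, Stenotrophomonas maltophilia + — discriminates.
  OF glucose: + vs + — same for both, does not separate.
  Motility: Acinetobacter baumannii -, Stenotrophomonas maltophilia + — discriminates.
  42°C growth: + vs V — variable for at least one, does not separate.
  ODC: - vs - — same for both, does not separate.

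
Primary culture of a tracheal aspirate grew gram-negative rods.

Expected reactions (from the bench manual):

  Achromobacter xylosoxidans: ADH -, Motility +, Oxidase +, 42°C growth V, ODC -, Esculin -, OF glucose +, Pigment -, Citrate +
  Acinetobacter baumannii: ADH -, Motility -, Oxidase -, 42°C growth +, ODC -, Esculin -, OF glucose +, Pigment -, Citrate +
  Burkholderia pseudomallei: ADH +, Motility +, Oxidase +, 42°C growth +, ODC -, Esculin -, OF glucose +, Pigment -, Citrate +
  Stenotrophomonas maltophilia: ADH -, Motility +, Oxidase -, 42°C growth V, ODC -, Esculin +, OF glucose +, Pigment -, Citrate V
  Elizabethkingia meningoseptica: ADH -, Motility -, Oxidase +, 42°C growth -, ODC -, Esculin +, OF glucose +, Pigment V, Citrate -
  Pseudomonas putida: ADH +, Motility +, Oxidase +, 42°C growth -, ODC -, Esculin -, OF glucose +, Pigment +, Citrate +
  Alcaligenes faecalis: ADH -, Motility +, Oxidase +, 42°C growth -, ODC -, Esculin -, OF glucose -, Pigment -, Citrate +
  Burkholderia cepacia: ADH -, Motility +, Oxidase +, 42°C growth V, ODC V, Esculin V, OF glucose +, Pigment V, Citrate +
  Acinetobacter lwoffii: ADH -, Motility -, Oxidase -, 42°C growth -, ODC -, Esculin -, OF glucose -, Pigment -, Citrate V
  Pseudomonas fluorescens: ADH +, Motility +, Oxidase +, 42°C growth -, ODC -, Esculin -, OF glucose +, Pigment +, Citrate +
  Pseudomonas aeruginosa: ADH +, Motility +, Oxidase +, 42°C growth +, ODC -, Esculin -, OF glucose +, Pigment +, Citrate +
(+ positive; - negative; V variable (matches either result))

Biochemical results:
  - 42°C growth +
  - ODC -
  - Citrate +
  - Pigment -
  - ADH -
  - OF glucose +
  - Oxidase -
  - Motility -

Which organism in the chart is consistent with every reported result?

Acinetobacter baumannii

Citrate +: excludes Elizabethkingia meningoseptica — 10 left.
Motility -: excludes 8 organisms — 2 left.
42°C growth +: excludes Acinetobacter lwoffii — 1 left.
Pigment -: the one remaining candidate is consistent.
OF glucose +: the one remaining candidate is consistent.
ODC -: the one remaining candidate is consistent.
ADH -: the one remaining candidate is consistent.
Oxidase -: the one remaining candidate is consistent.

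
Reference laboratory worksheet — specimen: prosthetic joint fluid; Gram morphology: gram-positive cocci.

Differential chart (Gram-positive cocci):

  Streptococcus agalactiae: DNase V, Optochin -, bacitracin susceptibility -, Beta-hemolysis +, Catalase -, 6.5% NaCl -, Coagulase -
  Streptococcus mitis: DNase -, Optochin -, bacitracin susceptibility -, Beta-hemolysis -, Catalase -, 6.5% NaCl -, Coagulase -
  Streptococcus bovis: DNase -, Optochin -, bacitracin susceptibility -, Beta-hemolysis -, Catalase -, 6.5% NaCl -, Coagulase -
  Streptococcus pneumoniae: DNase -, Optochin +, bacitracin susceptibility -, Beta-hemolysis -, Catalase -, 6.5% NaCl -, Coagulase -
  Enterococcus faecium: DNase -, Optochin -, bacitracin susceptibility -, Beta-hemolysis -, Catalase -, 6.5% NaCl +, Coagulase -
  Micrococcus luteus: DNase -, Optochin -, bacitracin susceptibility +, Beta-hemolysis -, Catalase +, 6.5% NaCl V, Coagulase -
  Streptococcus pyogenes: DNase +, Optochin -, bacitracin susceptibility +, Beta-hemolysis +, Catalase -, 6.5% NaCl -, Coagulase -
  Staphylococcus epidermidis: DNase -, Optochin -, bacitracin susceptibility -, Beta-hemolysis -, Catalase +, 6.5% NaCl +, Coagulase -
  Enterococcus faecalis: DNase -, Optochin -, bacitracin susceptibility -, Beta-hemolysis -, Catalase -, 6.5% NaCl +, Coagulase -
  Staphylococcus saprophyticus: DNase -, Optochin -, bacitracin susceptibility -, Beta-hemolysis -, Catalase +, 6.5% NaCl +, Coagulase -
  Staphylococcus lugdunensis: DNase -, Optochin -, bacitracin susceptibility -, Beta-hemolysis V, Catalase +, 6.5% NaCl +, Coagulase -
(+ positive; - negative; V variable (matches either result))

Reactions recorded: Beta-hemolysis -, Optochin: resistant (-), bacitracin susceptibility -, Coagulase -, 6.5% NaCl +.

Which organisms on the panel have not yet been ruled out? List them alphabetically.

Enterococcus faecalis, Enterococcus faecium, Staphylococcus epidermidis, Staphylococcus lugdunensis, Staphylococcus saprophyticus

Coagulase -: all 11 remaining candidates are consistent.
Beta-hemolysis -: excludes Streptococcus agalactiae, Streptococcus pyogenes — 9 left.
Optochin -: excludes Streptococcus pneumoniae — 8 left.
6.5% NaCl +: excludes Streptococcus mitis, Streptococcus bovis — 6 left.
bacitracin susceptibility -: excludes Micrococcus luteus — 5 left.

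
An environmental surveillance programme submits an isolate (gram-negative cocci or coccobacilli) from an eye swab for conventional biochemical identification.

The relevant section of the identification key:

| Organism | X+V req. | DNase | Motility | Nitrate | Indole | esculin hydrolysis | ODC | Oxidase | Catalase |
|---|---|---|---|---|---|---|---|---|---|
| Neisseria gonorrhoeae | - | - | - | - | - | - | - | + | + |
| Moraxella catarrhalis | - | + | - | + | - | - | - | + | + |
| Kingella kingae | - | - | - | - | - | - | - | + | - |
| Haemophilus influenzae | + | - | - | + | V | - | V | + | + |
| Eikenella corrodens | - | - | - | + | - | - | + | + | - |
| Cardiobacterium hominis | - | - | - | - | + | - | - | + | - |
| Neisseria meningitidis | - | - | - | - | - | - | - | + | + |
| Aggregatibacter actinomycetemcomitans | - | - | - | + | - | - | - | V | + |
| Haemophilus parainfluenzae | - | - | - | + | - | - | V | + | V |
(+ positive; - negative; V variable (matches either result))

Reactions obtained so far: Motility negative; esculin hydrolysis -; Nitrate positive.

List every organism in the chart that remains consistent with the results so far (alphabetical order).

esculin hydrolysis -: all 9 remaining candidates are consistent.
Nitrate +: excludes Neisseria gonorrhoeae, Kingella kingae, Cardiobacterium hominis, Neisseria meningitidis — 5 left.
Motility -: all 5 remaining candidates are consistent.

Aggregatibacter actinomycetemcomitans, Eikenella corrodens, Haemophilus influenzae, Haemophilus parainfluenzae, Moraxella catarrhalis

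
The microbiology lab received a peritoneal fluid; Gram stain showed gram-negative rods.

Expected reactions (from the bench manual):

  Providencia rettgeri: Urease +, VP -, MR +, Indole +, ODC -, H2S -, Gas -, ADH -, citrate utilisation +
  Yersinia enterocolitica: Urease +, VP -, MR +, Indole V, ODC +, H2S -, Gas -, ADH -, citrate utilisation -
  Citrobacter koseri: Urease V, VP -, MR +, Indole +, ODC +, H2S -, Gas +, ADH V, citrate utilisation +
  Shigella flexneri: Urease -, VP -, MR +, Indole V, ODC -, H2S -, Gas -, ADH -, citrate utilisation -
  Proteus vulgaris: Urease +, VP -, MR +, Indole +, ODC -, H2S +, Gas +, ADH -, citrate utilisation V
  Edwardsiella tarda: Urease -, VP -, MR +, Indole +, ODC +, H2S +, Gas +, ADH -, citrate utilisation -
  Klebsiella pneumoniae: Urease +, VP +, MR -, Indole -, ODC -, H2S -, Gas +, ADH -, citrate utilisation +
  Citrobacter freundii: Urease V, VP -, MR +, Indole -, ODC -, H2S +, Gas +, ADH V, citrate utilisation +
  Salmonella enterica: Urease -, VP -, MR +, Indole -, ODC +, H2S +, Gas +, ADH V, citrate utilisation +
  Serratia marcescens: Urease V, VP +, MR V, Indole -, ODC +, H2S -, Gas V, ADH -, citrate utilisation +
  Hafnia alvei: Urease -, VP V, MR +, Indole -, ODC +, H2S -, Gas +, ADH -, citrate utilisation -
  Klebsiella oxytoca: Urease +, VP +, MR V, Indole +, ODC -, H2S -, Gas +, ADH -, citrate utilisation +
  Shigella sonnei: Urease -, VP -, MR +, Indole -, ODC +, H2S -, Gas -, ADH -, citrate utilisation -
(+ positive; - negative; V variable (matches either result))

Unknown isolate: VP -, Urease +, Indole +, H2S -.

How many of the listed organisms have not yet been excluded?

Indole +: excludes 6 organisms — 7 left.
VP -: excludes Klebsiella oxytoca — 6 left.
Urease +: excludes Shigella flexneri, Edwardsiella tarda — 4 left.
H2S -: excludes Proteus vulgaris — 3 left.
Still consistent: Citrobacter koseri, Providencia rettgeri, Yersinia enterocolitica.

3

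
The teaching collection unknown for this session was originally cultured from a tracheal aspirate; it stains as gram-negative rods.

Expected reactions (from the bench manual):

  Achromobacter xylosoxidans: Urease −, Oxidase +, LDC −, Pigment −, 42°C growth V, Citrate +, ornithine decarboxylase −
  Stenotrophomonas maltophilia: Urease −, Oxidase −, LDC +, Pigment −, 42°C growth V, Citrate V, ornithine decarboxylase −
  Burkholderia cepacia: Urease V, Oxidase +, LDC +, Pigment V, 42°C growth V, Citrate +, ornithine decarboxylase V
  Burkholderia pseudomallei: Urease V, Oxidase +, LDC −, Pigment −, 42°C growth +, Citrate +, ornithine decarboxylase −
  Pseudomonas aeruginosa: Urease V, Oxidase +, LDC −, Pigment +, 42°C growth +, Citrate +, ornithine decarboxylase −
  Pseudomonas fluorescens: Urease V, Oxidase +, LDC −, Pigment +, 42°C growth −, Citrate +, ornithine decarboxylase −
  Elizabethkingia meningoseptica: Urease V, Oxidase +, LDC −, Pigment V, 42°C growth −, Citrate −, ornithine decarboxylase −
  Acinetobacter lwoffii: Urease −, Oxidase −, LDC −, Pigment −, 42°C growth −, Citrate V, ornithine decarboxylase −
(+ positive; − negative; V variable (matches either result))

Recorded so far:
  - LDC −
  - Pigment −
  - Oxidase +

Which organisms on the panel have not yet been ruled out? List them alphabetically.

Achromobacter xylosoxidans, Burkholderia pseudomallei, Elizabethkingia meningoseptica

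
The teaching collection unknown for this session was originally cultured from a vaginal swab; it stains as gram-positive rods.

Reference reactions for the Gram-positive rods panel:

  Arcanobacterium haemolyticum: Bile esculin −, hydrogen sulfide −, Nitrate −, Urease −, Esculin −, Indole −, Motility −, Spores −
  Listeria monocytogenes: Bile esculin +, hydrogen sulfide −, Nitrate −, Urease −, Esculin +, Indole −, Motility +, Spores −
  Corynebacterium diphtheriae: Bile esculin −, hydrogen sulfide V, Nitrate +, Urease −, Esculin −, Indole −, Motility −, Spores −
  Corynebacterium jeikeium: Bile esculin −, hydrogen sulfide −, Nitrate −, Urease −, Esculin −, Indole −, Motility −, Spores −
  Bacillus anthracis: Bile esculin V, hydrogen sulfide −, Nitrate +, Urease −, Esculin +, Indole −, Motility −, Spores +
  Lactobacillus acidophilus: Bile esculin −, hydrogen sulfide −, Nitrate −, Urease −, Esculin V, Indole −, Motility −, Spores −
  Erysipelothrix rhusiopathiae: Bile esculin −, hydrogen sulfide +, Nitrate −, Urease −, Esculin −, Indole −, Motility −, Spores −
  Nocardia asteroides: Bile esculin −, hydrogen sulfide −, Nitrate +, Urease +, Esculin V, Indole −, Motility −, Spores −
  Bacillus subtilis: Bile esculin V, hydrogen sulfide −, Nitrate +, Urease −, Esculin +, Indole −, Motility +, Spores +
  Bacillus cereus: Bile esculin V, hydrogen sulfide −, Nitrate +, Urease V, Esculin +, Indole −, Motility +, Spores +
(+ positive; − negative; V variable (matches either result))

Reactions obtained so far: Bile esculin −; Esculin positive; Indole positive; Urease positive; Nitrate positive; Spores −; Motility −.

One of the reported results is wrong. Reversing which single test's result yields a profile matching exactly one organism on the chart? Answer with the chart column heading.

Indole

As reported, no row in the chart matches all 7 reactions.
Reversing Spores → still no organism matches.
Reversing Urease → still no organism matches.
Reversing Motility → still no organism matches.
Reversing Indole (to −) → unique match: Nocardia asteroides.
Reversing Nitrate → still no organism matches.
Reversing Esculin → still no organism matches.
Reversing Bile esculin → still no organism matches.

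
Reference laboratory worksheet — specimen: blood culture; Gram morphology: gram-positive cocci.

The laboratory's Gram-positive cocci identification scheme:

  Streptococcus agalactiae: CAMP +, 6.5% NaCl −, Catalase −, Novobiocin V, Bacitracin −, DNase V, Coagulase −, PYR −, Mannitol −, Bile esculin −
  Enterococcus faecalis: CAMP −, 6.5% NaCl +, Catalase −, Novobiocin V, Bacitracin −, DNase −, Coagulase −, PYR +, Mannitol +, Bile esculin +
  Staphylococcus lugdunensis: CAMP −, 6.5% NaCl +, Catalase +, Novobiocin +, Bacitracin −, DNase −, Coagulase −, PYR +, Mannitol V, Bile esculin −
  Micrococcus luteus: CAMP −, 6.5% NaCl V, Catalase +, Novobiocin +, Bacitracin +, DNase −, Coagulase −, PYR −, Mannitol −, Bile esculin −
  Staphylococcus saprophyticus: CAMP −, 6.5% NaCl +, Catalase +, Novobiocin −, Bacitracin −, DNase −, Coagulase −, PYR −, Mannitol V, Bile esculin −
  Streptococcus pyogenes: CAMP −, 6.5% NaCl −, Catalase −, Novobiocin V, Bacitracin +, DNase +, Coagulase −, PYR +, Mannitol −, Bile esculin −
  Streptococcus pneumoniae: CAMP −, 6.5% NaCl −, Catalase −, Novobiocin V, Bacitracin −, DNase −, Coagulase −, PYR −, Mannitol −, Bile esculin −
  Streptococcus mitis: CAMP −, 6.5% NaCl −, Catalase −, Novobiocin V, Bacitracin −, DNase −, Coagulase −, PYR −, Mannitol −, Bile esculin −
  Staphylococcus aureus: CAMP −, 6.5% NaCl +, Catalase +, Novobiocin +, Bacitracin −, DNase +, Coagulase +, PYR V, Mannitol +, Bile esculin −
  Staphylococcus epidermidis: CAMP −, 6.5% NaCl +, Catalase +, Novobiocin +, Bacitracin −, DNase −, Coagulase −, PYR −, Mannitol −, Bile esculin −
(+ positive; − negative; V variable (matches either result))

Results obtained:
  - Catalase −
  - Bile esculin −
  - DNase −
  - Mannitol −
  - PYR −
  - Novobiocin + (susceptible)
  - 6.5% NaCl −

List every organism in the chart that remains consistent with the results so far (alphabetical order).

Novobiocin +: excludes Staphylococcus saprophyticus — 9 left.
6.5% NaCl −: excludes Enterococcus faecalis, Staphylococcus lugdunensis, Staphylococcus aureus, Staphylococcus epidermidis — 5 left.
PYR −: excludes Streptococcus pyogenes — 4 left.
Bile esculin −: all 4 remaining candidates are consistent.
DNase −: all 4 remaining candidates are consistent.
Mannitol −: all 4 remaining candidates are consistent.
Catalase −: excludes Micrococcus luteus — 3 left.

Streptococcus agalactiae, Streptococcus mitis, Streptococcus pneumoniae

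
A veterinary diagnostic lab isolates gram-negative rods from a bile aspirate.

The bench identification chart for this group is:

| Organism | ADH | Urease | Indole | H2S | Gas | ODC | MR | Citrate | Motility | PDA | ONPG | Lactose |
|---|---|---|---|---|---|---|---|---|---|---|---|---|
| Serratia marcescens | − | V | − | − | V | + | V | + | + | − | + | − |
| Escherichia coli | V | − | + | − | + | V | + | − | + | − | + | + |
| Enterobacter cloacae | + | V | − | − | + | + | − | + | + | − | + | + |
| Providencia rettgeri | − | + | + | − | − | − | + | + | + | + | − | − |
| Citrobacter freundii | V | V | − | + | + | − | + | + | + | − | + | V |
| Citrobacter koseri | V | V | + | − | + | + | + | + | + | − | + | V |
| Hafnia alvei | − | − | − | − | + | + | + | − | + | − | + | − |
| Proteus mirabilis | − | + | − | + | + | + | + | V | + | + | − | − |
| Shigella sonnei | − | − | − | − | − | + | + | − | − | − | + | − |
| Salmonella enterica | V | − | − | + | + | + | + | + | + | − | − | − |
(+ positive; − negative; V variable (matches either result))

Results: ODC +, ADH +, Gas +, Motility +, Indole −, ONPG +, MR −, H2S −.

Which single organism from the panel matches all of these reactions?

ONPG +: excludes Providencia rettgeri, Proteus mirabilis, Salmonella enterica — 7 left.
ADH +: excludes Serratia marcescens, Hafnia alvei, Shigella sonnei — 4 left.
Motility +: all 4 remaining candidates are consistent.
Gas +: all 4 remaining candidates are consistent.
Indole −: excludes Escherichia coli, Citrobacter koseri — 2 left.
H2S −: excludes Citrobacter freundii — 1 left.
ODC +: the one remaining candidate is consistent.
MR −: the one remaining candidate is consistent.

Enterobacter cloacae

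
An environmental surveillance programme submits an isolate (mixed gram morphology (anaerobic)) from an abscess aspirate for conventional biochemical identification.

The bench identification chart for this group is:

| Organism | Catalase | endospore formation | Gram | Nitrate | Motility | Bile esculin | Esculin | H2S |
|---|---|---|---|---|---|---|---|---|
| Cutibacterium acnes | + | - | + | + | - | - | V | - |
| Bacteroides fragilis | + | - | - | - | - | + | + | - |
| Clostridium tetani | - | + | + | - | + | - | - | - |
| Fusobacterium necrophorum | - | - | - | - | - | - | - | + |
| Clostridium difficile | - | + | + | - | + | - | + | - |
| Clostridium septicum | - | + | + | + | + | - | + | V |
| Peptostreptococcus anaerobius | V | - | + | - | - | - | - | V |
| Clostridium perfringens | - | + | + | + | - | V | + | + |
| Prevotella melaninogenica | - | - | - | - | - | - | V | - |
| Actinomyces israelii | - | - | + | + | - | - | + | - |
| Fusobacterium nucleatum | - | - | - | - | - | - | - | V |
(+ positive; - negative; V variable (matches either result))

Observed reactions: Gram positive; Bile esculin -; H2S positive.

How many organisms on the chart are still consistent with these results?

3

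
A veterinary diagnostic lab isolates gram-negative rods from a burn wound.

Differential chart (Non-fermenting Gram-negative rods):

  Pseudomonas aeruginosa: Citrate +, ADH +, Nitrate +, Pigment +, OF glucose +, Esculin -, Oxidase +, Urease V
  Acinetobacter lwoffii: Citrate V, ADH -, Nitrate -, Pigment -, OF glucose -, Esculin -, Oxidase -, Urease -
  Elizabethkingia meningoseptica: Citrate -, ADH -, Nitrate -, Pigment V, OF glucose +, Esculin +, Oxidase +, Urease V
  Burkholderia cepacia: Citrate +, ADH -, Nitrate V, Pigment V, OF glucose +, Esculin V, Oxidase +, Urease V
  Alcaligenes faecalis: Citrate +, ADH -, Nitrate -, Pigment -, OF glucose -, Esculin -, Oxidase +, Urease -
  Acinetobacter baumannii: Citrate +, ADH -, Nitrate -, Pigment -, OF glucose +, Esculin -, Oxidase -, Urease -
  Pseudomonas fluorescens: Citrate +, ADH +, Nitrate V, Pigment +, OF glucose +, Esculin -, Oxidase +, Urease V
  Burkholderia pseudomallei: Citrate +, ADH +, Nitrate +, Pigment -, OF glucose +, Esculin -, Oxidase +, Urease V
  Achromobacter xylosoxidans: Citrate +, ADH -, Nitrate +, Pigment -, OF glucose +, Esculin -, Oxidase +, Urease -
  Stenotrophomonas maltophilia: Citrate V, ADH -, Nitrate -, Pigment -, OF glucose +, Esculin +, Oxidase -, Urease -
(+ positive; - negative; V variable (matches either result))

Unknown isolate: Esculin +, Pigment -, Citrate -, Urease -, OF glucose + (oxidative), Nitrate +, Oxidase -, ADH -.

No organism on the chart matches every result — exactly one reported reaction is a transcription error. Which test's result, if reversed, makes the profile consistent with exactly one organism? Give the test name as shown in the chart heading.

As reported, no row in the chart matches all 8 reactions.
Reversing ADH → still no organism matches.
Reversing Nitrate (to -) → unique match: Stenotrophomonas maltophilia.
Reversing Pigment → still no organism matches.
Reversing Oxidase → still no organism matches.
Reversing OF glucose → still no organism matches.
Reversing Urease → still no organism matches.
Reversing Citrate → still no organism matches.
Reversing Esculin → still no organism matches.

Nitrate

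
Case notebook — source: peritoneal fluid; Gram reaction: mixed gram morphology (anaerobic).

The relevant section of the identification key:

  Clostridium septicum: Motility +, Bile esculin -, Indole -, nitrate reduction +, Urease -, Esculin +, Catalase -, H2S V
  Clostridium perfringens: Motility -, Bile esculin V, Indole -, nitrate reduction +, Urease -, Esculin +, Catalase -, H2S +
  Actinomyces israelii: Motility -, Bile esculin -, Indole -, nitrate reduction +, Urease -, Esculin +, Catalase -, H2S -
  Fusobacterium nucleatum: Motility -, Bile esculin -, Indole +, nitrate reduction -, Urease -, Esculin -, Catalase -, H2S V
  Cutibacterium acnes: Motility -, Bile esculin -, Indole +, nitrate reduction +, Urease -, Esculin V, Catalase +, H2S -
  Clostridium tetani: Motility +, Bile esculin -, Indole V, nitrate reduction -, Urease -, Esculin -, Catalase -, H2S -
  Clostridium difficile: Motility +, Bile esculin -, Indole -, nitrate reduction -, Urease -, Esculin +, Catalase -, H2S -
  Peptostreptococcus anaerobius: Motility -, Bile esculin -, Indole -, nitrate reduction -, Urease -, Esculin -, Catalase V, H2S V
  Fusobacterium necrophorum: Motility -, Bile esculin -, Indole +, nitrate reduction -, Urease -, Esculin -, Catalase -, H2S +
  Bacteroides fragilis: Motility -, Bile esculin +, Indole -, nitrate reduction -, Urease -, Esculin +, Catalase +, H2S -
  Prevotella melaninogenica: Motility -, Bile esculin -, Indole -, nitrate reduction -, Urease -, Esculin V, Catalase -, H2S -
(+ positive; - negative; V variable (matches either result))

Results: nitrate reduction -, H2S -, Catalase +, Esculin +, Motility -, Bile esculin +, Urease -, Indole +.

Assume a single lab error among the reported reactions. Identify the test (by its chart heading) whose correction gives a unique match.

Indole

As reported, no row in the chart matches all 8 reactions.
Reversing H2S → still no organism matches.
Reversing nitrate reduction → still no organism matches.
Reversing Bile esculin → still no organism matches.
Reversing Esculin → still no organism matches.
Reversing Urease → still no organism matches.
Reversing Indole (to -) → unique match: Bacteroides fragilis.
Reversing Motility → still no organism matches.
Reversing Catalase → still no organism matches.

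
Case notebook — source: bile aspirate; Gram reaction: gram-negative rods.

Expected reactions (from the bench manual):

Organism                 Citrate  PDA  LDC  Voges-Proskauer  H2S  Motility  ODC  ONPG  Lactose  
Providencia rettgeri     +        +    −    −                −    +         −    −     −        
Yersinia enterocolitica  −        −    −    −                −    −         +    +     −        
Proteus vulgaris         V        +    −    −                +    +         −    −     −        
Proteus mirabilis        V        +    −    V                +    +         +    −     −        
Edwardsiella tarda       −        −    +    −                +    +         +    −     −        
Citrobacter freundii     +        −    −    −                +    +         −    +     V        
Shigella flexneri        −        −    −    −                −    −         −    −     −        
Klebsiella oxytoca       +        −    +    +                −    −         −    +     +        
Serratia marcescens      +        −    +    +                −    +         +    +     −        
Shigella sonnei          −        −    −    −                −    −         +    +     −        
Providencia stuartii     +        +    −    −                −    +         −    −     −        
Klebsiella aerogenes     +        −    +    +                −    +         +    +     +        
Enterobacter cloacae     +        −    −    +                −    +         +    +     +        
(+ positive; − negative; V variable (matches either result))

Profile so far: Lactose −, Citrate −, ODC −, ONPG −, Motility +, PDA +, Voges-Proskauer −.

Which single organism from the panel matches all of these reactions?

Motility +: excludes Yersinia enterocolitica, Shigella flexneri, Klebsiella oxytoca, Shigella sonnei — 9 left.
PDA +: excludes 5 organisms — 4 left.
ODC −: excludes Proteus mirabilis — 3 left.
ONPG −: all 3 remaining candidates are consistent.
Voges-Proskauer −: all 3 remaining candidates are consistent.
Citrate −: excludes Providencia rettgeri, Providencia stuartii — 1 left.
Lactose −: the one remaining candidate is consistent.

Proteus vulgaris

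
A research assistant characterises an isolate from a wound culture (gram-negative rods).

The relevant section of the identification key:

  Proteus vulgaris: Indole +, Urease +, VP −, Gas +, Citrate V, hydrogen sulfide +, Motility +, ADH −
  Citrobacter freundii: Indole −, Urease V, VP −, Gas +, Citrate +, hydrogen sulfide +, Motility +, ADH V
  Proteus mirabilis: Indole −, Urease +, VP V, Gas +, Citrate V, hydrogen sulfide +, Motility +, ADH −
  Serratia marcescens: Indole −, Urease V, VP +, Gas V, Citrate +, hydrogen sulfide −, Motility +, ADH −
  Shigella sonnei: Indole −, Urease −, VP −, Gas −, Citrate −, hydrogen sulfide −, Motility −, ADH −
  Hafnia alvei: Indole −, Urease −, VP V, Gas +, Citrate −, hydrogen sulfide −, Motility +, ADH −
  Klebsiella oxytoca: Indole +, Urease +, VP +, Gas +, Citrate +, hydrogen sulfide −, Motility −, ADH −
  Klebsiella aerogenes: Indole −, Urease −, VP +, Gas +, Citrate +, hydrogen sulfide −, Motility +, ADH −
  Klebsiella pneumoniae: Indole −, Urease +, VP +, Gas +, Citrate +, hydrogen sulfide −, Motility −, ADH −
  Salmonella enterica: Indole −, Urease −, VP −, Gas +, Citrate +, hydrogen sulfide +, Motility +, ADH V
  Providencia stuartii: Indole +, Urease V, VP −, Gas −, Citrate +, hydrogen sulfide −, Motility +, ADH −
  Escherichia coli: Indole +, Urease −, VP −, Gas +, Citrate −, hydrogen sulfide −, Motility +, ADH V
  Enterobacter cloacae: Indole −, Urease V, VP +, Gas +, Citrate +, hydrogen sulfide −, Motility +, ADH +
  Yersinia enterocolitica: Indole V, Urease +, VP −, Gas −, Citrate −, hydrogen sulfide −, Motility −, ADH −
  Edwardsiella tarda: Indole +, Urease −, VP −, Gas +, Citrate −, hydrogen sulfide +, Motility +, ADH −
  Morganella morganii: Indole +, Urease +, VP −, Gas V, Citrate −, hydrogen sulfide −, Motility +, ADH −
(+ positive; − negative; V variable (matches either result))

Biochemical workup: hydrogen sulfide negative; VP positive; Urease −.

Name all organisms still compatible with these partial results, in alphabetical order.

hydrogen sulfide −: excludes 5 organisms — 11 left.
VP +: excludes 5 organisms — 6 left.
Urease −: excludes Klebsiella oxytoca, Klebsiella pneumoniae — 4 left.

Enterobacter cloacae, Hafnia alvei, Klebsiella aerogenes, Serratia marcescens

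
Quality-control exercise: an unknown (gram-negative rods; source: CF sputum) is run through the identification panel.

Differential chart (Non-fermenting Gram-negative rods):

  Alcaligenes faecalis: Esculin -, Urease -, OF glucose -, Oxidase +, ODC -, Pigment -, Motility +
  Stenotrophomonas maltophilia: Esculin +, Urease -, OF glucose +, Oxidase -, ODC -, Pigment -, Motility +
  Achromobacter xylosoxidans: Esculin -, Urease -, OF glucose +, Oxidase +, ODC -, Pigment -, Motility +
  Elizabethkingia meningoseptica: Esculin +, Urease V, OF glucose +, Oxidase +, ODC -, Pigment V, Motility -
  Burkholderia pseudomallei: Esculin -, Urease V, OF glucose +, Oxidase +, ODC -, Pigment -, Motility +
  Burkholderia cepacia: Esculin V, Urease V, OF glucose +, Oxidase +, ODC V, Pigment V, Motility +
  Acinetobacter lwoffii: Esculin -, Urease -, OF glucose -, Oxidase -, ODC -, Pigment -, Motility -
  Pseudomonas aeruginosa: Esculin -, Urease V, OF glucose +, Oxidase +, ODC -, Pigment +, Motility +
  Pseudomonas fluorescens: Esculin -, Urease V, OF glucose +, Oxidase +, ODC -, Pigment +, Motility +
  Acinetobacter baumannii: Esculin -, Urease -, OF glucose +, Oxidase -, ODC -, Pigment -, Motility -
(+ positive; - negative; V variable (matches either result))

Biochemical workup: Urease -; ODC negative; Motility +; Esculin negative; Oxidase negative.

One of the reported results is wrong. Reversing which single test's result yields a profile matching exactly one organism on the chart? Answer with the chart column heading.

As reported, no row in the chart matches all 5 reactions.
Reversing Motility → 2 organisms match (not unique).
Reversing ODC → still no organism matches.
Reversing Urease → still no organism matches.
Reversing Esculin (to +) → unique match: Stenotrophomonas maltophilia.
Reversing Oxidase → 6 organisms match (not unique).

Esculin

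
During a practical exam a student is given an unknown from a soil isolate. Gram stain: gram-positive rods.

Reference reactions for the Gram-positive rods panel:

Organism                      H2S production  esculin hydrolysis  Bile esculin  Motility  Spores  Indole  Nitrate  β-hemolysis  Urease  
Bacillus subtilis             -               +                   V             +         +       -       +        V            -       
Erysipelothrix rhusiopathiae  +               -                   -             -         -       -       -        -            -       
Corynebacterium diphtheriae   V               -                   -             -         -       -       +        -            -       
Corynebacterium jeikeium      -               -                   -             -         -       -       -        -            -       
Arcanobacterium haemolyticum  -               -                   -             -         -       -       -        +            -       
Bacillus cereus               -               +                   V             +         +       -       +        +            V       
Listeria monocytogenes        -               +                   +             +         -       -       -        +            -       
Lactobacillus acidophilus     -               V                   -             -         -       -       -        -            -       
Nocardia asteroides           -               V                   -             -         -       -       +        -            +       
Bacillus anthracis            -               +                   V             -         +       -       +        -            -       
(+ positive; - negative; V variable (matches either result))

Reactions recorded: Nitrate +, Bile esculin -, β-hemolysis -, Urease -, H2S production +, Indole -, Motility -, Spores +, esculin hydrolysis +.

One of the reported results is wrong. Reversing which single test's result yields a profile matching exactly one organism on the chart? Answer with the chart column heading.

As reported, no row in the chart matches all 9 reactions.
Reversing β-hemolysis → still no organism matches.
Reversing Motility → still no organism matches.
Reversing Spores → still no organism matches.
Reversing Nitrate → still no organism matches.
Reversing esculin hydrolysis → still no organism matches.
Reversing Bile esculin → still no organism matches.
Reversing Indole → still no organism matches.
Reversing H2S production (to -) → unique match: Bacillus anthracis.
Reversing Urease → still no organism matches.

H2S production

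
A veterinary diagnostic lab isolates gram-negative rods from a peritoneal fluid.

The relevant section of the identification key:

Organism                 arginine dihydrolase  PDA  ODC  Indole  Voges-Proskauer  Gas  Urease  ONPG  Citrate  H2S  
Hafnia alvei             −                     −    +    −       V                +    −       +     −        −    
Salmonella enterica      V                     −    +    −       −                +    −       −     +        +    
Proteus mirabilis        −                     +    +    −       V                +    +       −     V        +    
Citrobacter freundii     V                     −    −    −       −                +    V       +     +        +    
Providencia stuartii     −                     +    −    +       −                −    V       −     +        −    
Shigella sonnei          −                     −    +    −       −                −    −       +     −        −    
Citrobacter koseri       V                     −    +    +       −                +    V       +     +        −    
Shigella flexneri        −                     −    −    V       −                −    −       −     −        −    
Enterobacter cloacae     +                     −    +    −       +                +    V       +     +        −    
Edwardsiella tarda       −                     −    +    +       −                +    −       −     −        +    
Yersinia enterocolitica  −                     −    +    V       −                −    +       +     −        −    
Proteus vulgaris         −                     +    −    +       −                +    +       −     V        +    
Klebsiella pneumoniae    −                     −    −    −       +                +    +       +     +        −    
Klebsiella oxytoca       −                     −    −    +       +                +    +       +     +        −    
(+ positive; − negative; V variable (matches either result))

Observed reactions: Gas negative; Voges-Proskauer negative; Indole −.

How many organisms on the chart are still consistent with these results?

3

Indole −: excludes 5 organisms — 9 left.
Gas −: excludes 6 organisms — 3 left.
Voges-Proskauer −: all 3 remaining candidates are consistent.
Still consistent: Shigella flexneri, Shigella sonnei, Yersinia enterocolitica.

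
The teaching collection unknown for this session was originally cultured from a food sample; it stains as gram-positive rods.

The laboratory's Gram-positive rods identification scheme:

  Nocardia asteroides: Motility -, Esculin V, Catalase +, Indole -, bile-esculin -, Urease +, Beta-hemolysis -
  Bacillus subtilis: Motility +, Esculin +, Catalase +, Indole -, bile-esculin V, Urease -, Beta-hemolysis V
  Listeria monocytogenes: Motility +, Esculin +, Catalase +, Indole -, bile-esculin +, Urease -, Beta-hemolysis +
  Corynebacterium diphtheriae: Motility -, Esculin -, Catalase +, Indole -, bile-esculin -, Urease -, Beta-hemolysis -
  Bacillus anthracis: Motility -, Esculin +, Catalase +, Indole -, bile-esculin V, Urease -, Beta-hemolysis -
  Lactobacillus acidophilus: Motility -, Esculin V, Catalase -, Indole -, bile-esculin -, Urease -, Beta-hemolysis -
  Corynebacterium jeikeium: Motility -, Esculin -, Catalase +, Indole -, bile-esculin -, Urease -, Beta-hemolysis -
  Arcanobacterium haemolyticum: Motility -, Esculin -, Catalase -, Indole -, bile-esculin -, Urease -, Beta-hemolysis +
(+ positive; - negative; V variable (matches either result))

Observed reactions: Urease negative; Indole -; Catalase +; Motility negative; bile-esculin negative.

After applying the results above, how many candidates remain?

3

Catalase +: excludes Lactobacillus acidophilus, Arcanobacterium haemolyticum — 6 left.
bile-esculin -: excludes Listeria monocytogenes — 5 left.
Indole -: all 5 remaining candidates are consistent.
Motility -: excludes Bacillus subtilis — 4 left.
Urease -: excludes Nocardia asteroides — 3 left.
Still consistent: Bacillus anthracis, Corynebacterium diphtheriae, Corynebacterium jeikeium.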